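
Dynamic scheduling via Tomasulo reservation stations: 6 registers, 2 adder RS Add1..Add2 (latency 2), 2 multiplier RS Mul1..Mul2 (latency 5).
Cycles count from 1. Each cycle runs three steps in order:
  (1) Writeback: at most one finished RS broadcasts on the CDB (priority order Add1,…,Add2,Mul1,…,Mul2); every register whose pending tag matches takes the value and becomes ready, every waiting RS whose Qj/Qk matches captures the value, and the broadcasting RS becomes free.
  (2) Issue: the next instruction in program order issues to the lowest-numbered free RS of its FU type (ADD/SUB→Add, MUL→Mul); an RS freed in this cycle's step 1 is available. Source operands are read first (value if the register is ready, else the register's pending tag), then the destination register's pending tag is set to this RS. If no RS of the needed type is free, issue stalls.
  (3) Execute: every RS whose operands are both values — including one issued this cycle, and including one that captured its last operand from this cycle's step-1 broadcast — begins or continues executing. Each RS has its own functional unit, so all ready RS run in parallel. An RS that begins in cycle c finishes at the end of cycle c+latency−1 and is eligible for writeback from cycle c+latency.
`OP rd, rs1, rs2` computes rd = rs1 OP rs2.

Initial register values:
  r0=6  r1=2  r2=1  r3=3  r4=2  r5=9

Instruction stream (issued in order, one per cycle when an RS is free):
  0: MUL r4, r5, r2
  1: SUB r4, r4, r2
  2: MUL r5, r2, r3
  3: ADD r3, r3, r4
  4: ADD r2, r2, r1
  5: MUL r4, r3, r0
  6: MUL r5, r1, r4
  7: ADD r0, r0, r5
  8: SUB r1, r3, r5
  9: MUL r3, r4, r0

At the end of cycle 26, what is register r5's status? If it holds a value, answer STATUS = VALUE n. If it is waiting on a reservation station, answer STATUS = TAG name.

STATUS = VALUE 132

cycle 1: issue MUL r4<-Mul1 // r0:6,r1:2,r2:1,r3:3,r4:Mul1,r5:9
cycle 2: issue SUB r4<-Add1 // r0:6,r1:2,r2:1,r3:3,r4:Add1,r5:9
cycle 3: issue MUL r5<-Mul2 // r0:6,r1:2,r2:1,r3:3,r4:Add1,r5:Mul2
cycle 4: issue ADD r3<-Add2 // r0:6,r1:2,r2:1,r3:Add2,r4:Add1,r5:Mul2
cycle 5: stall // r0:6,r1:2,r2:1,r3:Add2,r4:Add1,r5:Mul2
cycle 6: CDB Mul1=9; stall // r0:6,r1:2,r2:1,r3:Add2,r4:Add1,r5:Mul2
cycle 7: stall // r0:6,r1:2,r2:1,r3:Add2,r4:Add1,r5:Mul2
cycle 8: CDB Add1=8; issue ADD r2<-Add1 // r0:6,r1:2,r2:Add1,r3:Add2,r4:8,r5:Mul2
cycle 9: CDB Mul2=3; issue MUL r4<-Mul1 // r0:6,r1:2,r2:Add1,r3:Add2,r4:Mul1,r5:3
cycle 10: CDB Add1=3; issue MUL r5<-Mul2 // r0:6,r1:2,r2:3,r3:Add2,r4:Mul1,r5:Mul2
cycle 11: CDB Add2=11; issue ADD r0<-Add1 // r0:Add1,r1:2,r2:3,r3:11,r4:Mul1,r5:Mul2
cycle 12: issue SUB r1<-Add2 // r0:Add1,r1:Add2,r2:3,r3:11,r4:Mul1,r5:Mul2
cycle 13: stall // r0:Add1,r1:Add2,r2:3,r3:11,r4:Mul1,r5:Mul2
cycle 14: stall // r0:Add1,r1:Add2,r2:3,r3:11,r4:Mul1,r5:Mul2
cycle 15: stall // r0:Add1,r1:Add2,r2:3,r3:11,r4:Mul1,r5:Mul2
cycle 16: CDB Mul1=66; issue MUL r3<-Mul1 // r0:Add1,r1:Add2,r2:3,r3:Mul1,r4:66,r5:Mul2
cycle 17: - // r0:Add1,r1:Add2,r2:3,r3:Mul1,r4:66,r5:Mul2
cycle 18: - // r0:Add1,r1:Add2,r2:3,r3:Mul1,r4:66,r5:Mul2
cycle 19: - // r0:Add1,r1:Add2,r2:3,r3:Mul1,r4:66,r5:Mul2
cycle 20: - // r0:Add1,r1:Add2,r2:3,r3:Mul1,r4:66,r5:Mul2
cycle 21: CDB Mul2=132 // r0:Add1,r1:Add2,r2:3,r3:Mul1,r4:66,r5:132
cycle 22: - // r0:Add1,r1:Add2,r2:3,r3:Mul1,r4:66,r5:132
cycle 23: CDB Add1=138 // r0:138,r1:Add2,r2:3,r3:Mul1,r4:66,r5:132
cycle 24: CDB Add2=-121 // r0:138,r1:-121,r2:3,r3:Mul1,r4:66,r5:132
cycle 25: - // r0:138,r1:-121,r2:3,r3:Mul1,r4:66,r5:132
cycle 26: - // r0:138,r1:-121,r2:3,r3:Mul1,r4:66,r5:132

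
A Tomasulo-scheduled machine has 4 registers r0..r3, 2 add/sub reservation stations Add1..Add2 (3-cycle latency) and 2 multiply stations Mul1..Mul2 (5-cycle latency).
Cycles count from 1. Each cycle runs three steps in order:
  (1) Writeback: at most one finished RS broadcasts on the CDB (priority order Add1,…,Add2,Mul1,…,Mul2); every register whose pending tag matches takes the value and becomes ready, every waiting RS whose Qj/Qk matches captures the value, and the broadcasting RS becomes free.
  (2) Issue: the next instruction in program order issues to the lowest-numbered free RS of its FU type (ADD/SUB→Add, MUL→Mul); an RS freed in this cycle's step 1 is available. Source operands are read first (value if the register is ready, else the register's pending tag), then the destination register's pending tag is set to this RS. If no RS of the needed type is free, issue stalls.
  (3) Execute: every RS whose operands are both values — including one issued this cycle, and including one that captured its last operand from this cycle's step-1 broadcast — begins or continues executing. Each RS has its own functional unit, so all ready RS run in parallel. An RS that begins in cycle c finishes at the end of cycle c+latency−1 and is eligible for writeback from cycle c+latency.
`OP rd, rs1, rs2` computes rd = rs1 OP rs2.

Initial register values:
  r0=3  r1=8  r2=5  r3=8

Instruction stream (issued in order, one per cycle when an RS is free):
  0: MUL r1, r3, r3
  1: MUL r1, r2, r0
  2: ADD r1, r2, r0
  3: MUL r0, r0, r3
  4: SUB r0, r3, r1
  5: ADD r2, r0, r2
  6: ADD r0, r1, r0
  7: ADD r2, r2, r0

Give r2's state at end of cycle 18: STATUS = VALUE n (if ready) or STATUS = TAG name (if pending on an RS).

STATUS = VALUE 13

c1: issue MUL r1<-Mul1 | r0:3,r1:Mul1,r2:5,r3:8
c2: issue MUL r1<-Mul2 | r0:3,r1:Mul2,r2:5,r3:8
c3: issue ADD r1<-Add1 | r0:3,r1:Add1,r2:5,r3:8
c4: stall | r0:3,r1:Add1,r2:5,r3:8
c5: stall | r0:3,r1:Add1,r2:5,r3:8
c6: CDB Add1=8; stall | r0:3,r1:8,r2:5,r3:8
c7: CDB Mul1=64; issue MUL r0<-Mul1 | r0:Mul1,r1:8,r2:5,r3:8
c8: CDB Mul2=15; issue SUB r0<-Add1 | r0:Add1,r1:8,r2:5,r3:8
c9: issue ADD r2<-Add2 | r0:Add1,r1:8,r2:Add2,r3:8
c10: stall | r0:Add1,r1:8,r2:Add2,r3:8
c11: CDB Add1=0; issue ADD r0<-Add1 | r0:Add1,r1:8,r2:Add2,r3:8
c12: CDB Mul1=24; stall | r0:Add1,r1:8,r2:Add2,r3:8
c13: stall | r0:Add1,r1:8,r2:Add2,r3:8
c14: CDB Add1=8; issue ADD r2<-Add1 | r0:8,r1:8,r2:Add1,r3:8
c15: CDB Add2=5 | r0:8,r1:8,r2:Add1,r3:8
c16: - | r0:8,r1:8,r2:Add1,r3:8
c17: - | r0:8,r1:8,r2:Add1,r3:8
c18: CDB Add1=13 | r0:8,r1:8,r2:13,r3:8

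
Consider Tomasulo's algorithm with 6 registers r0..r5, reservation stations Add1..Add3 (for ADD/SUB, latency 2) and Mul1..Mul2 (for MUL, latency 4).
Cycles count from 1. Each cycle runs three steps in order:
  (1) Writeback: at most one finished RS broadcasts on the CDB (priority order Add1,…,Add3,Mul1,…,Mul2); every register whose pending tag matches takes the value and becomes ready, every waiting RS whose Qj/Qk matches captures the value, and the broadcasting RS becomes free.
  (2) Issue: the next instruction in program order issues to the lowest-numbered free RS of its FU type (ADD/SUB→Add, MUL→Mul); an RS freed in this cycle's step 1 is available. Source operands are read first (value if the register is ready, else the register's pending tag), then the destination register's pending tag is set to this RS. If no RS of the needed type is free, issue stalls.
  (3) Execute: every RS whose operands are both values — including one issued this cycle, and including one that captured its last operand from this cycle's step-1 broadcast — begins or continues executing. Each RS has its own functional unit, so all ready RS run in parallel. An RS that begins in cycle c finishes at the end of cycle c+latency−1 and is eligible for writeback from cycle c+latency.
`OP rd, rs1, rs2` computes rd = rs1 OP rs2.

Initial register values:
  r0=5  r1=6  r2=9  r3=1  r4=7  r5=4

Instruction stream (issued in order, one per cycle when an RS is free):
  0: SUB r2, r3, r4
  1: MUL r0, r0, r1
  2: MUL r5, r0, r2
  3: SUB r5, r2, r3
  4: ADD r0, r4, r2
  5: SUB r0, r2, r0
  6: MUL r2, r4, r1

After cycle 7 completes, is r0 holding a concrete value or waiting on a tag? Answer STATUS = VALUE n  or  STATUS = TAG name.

STATUS = TAG Add1

c1: issue SUB r2<-Add1 | r0:5,r1:6,r2:Add1,r3:1,r4:7,r5:4
c2: issue MUL r0<-Mul1 | r0:Mul1,r1:6,r2:Add1,r3:1,r4:7,r5:4
c3: CDB Add1=-6; issue MUL r5<-Mul2 | r0:Mul1,r1:6,r2:-6,r3:1,r4:7,r5:Mul2
c4: issue SUB r5<-Add1 | r0:Mul1,r1:6,r2:-6,r3:1,r4:7,r5:Add1
c5: issue ADD r0<-Add2 | r0:Add2,r1:6,r2:-6,r3:1,r4:7,r5:Add1
c6: CDB Add1=-7; issue SUB r0<-Add1 | r0:Add1,r1:6,r2:-6,r3:1,r4:7,r5:-7
c7: CDB Add2=1; stall | r0:Add1,r1:6,r2:-6,r3:1,r4:7,r5:-7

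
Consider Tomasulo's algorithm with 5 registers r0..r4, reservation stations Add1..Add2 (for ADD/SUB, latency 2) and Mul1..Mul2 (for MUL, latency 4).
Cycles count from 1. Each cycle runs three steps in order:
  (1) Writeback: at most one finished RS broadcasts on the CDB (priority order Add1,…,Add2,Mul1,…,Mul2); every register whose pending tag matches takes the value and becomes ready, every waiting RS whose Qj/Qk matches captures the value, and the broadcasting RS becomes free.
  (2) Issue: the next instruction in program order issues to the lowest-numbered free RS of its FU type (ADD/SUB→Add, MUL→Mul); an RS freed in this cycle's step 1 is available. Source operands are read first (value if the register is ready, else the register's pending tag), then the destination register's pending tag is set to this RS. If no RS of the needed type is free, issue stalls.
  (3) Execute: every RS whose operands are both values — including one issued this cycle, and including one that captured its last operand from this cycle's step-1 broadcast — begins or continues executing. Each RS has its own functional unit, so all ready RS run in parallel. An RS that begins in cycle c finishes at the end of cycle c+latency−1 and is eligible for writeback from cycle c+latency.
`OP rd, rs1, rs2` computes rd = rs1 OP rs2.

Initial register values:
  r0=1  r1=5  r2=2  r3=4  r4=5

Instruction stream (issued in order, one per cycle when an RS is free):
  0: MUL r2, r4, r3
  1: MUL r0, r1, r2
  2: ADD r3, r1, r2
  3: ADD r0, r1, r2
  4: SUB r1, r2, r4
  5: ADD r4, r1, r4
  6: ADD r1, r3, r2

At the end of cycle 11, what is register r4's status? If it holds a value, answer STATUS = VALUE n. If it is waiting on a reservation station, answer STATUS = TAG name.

c1: issue MUL r2<-Mul1 | r0:1,r1:5,r2:Mul1,r3:4,r4:5
c2: issue MUL r0<-Mul2 | r0:Mul2,r1:5,r2:Mul1,r3:4,r4:5
c3: issue ADD r3<-Add1 | r0:Mul2,r1:5,r2:Mul1,r3:Add1,r4:5
c4: issue ADD r0<-Add2 | r0:Add2,r1:5,r2:Mul1,r3:Add1,r4:5
c5: CDB Mul1=20; stall | r0:Add2,r1:5,r2:20,r3:Add1,r4:5
c6: stall | r0:Add2,r1:5,r2:20,r3:Add1,r4:5
c7: CDB Add1=25; issue SUB r1<-Add1 | r0:Add2,r1:Add1,r2:20,r3:25,r4:5
c8: CDB Add2=25; issue ADD r4<-Add2 | r0:25,r1:Add1,r2:20,r3:25,r4:Add2
c9: CDB Add1=15; issue ADD r1<-Add1 | r0:25,r1:Add1,r2:20,r3:25,r4:Add2
c10: CDB Mul2=100 | r0:25,r1:Add1,r2:20,r3:25,r4:Add2
c11: CDB Add1=45 | r0:25,r1:45,r2:20,r3:25,r4:Add2

STATUS = TAG Add2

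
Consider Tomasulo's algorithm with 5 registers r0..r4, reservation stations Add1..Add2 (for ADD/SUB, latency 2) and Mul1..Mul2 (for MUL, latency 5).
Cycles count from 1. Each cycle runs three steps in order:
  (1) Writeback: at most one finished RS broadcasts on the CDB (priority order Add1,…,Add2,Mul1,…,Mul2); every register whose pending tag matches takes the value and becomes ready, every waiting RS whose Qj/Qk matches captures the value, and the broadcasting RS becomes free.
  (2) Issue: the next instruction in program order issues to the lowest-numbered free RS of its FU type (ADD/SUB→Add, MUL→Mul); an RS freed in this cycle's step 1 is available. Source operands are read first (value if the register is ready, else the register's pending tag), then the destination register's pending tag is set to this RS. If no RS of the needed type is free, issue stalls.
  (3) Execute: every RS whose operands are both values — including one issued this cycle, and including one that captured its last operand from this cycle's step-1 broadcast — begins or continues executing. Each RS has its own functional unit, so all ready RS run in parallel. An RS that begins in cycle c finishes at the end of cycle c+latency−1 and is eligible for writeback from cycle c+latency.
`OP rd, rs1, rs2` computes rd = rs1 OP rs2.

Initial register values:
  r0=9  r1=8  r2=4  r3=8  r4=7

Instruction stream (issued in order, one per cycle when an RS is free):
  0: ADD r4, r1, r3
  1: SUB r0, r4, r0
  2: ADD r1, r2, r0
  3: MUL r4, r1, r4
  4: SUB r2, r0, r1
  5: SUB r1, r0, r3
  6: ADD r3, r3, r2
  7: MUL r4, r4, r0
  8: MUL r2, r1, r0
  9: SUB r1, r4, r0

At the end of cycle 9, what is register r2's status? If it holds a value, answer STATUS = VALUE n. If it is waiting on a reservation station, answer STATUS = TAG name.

STATUS = TAG Add2

c1: issue ADD r4<-Add1 | r0:9,r1:8,r2:4,r3:8,r4:Add1
c2: issue SUB r0<-Add2 | r0:Add2,r1:8,r2:4,r3:8,r4:Add1
c3: CDB Add1=16; issue ADD r1<-Add1 | r0:Add2,r1:Add1,r2:4,r3:8,r4:16
c4: issue MUL r4<-Mul1 | r0:Add2,r1:Add1,r2:4,r3:8,r4:Mul1
c5: CDB Add2=7; issue SUB r2<-Add2 | r0:7,r1:Add1,r2:Add2,r3:8,r4:Mul1
c6: stall | r0:7,r1:Add1,r2:Add2,r3:8,r4:Mul1
c7: CDB Add1=11; issue SUB r1<-Add1 | r0:7,r1:Add1,r2:Add2,r3:8,r4:Mul1
c8: stall | r0:7,r1:Add1,r2:Add2,r3:8,r4:Mul1
c9: CDB Add1=-1; issue ADD r3<-Add1 | r0:7,r1:-1,r2:Add2,r3:Add1,r4:Mul1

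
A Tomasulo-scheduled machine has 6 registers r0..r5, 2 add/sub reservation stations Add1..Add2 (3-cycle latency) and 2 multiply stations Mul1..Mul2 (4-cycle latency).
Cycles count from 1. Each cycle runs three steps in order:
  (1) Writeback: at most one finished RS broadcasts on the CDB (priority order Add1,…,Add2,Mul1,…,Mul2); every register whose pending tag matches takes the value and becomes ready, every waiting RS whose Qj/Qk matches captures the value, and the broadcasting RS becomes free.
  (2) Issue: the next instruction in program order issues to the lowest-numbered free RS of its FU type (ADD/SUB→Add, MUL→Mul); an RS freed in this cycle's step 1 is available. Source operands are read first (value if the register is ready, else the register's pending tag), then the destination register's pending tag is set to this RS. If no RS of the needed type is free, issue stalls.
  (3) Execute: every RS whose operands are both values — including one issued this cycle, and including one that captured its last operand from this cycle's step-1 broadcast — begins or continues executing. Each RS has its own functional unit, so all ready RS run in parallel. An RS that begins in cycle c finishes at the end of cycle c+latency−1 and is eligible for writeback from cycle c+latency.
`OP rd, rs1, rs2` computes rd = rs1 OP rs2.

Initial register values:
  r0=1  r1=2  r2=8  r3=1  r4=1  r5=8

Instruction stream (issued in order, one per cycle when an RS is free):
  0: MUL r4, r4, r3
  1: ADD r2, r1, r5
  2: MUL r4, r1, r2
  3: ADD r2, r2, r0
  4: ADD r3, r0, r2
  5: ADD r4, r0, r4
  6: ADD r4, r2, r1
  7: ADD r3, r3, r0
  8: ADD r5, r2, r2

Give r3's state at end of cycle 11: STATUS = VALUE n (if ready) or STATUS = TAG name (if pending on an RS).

STATUS = VALUE 12

  c1: issue MUL r4<-Mul1  regs: r0:1,r1:2,r2:8,r3:1,r4:Mul1,r5:8
  c2: issue ADD r2<-Add1  regs: r0:1,r1:2,r2:Add1,r3:1,r4:Mul1,r5:8
  c3: issue MUL r4<-Mul2  regs: r0:1,r1:2,r2:Add1,r3:1,r4:Mul2,r5:8
  c4: issue ADD r2<-Add2  regs: r0:1,r1:2,r2:Add2,r3:1,r4:Mul2,r5:8
  c5: CDB Add1=10; issue ADD r3<-Add1  regs: r0:1,r1:2,r2:Add2,r3:Add1,r4:Mul2,r5:8
  c6: CDB Mul1=1; stall  regs: r0:1,r1:2,r2:Add2,r3:Add1,r4:Mul2,r5:8
  c7: stall  regs: r0:1,r1:2,r2:Add2,r3:Add1,r4:Mul2,r5:8
  c8: CDB Add2=11; issue ADD r4<-Add2  regs: r0:1,r1:2,r2:11,r3:Add1,r4:Add2,r5:8
  c9: CDB Mul2=20; stall  regs: r0:1,r1:2,r2:11,r3:Add1,r4:Add2,r5:8
  c10: stall  regs: r0:1,r1:2,r2:11,r3:Add1,r4:Add2,r5:8
  c11: CDB Add1=12; issue ADD r4<-Add1  regs: r0:1,r1:2,r2:11,r3:12,r4:Add1,r5:8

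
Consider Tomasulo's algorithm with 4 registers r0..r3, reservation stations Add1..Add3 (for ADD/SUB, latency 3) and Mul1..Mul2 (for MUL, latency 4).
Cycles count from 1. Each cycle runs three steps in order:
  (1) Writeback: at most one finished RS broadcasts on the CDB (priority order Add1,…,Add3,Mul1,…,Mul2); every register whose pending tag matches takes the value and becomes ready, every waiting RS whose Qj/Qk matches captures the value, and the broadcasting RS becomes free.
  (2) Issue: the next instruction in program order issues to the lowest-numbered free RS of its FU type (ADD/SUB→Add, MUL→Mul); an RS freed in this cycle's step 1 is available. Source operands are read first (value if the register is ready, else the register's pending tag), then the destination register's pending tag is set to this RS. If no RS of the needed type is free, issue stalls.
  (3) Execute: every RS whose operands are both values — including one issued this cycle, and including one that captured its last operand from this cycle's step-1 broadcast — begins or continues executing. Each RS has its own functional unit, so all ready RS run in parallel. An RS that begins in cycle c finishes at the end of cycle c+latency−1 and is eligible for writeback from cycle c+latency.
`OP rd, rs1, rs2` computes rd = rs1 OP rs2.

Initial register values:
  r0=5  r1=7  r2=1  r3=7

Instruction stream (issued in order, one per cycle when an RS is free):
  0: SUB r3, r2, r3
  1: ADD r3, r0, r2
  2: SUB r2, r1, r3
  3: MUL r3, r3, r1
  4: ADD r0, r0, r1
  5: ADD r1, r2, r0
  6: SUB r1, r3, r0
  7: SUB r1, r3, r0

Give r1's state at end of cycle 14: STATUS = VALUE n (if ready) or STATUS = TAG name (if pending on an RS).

STATUS = VALUE 30

c1: issue SUB r3<-Add1 | r0:5,r1:7,r2:1,r3:Add1
c2: issue ADD r3<-Add2 | r0:5,r1:7,r2:1,r3:Add2
c3: issue SUB r2<-Add3 | r0:5,r1:7,r2:Add3,r3:Add2
c4: CDB Add1=-6; issue MUL r3<-Mul1 | r0:5,r1:7,r2:Add3,r3:Mul1
c5: CDB Add2=6; issue ADD r0<-Add1 | r0:Add1,r1:7,r2:Add3,r3:Mul1
c6: issue ADD r1<-Add2 | r0:Add1,r1:Add2,r2:Add3,r3:Mul1
c7: stall | r0:Add1,r1:Add2,r2:Add3,r3:Mul1
c8: CDB Add1=12; issue SUB r1<-Add1 | r0:12,r1:Add1,r2:Add3,r3:Mul1
c9: CDB Add3=1; issue SUB r1<-Add3 | r0:12,r1:Add3,r2:1,r3:Mul1
c10: CDB Mul1=42 | r0:12,r1:Add3,r2:1,r3:42
c11: - | r0:12,r1:Add3,r2:1,r3:42
c12: CDB Add2=13 | r0:12,r1:Add3,r2:1,r3:42
c13: CDB Add1=30 | r0:12,r1:Add3,r2:1,r3:42
c14: CDB Add3=30 | r0:12,r1:30,r2:1,r3:42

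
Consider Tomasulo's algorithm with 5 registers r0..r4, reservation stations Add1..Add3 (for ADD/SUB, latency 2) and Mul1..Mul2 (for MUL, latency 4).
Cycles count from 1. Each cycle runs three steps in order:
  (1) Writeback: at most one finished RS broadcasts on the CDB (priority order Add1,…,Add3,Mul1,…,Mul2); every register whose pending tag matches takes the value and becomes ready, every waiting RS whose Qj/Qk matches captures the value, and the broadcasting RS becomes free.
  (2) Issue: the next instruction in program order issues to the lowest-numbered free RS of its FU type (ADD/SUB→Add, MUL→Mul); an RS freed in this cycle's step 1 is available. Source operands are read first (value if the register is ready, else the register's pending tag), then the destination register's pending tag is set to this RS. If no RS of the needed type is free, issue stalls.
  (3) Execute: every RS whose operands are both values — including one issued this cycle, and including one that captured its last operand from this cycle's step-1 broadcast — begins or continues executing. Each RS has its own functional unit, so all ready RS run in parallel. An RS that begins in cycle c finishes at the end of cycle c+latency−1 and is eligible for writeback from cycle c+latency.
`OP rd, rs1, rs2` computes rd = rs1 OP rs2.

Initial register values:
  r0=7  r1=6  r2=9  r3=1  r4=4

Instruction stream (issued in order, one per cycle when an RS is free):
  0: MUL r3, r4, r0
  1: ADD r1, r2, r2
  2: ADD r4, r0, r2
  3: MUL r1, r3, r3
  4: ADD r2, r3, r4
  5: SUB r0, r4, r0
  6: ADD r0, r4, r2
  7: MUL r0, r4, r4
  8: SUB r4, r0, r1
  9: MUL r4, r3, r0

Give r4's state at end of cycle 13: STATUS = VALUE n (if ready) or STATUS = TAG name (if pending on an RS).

STATUS = TAG Mul2

cycle 1: issue MUL r3<-Mul1 // r0:7,r1:6,r2:9,r3:Mul1,r4:4
cycle 2: issue ADD r1<-Add1 // r0:7,r1:Add1,r2:9,r3:Mul1,r4:4
cycle 3: issue ADD r4<-Add2 // r0:7,r1:Add1,r2:9,r3:Mul1,r4:Add2
cycle 4: CDB Add1=18; issue MUL r1<-Mul2 // r0:7,r1:Mul2,r2:9,r3:Mul1,r4:Add2
cycle 5: CDB Add2=16; issue ADD r2<-Add1 // r0:7,r1:Mul2,r2:Add1,r3:Mul1,r4:16
cycle 6: CDB Mul1=28; issue SUB r0<-Add2 // r0:Add2,r1:Mul2,r2:Add1,r3:28,r4:16
cycle 7: issue ADD r0<-Add3 // r0:Add3,r1:Mul2,r2:Add1,r3:28,r4:16
cycle 8: CDB Add1=44; issue MUL r0<-Mul1 // r0:Mul1,r1:Mul2,r2:44,r3:28,r4:16
cycle 9: CDB Add2=9; issue SUB r4<-Add1 // r0:Mul1,r1:Mul2,r2:44,r3:28,r4:Add1
cycle 10: CDB Add3=60; stall // r0:Mul1,r1:Mul2,r2:44,r3:28,r4:Add1
cycle 11: CDB Mul2=784; issue MUL r4<-Mul2 // r0:Mul1,r1:784,r2:44,r3:28,r4:Mul2
cycle 12: CDB Mul1=256 // r0:256,r1:784,r2:44,r3:28,r4:Mul2
cycle 13: - // r0:256,r1:784,r2:44,r3:28,r4:Mul2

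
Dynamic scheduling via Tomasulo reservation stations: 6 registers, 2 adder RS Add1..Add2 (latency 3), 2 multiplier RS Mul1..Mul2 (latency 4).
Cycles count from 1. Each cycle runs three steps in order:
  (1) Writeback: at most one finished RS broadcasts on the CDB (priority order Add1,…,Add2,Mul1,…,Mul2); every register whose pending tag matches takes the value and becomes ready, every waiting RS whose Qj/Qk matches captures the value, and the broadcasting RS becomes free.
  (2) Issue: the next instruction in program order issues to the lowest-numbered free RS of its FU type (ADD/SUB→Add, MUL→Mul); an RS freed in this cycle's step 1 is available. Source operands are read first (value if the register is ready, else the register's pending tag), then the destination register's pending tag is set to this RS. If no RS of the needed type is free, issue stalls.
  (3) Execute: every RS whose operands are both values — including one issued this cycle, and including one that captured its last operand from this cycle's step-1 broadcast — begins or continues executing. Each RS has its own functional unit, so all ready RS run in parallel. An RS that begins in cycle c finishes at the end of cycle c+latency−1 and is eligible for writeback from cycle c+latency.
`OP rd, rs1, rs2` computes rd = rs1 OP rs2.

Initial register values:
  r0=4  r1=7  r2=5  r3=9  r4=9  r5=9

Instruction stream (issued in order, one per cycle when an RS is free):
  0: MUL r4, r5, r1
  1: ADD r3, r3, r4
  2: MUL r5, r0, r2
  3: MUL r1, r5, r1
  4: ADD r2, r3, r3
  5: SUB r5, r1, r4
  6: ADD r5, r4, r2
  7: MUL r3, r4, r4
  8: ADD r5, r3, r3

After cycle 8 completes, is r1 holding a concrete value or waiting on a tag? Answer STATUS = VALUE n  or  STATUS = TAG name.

c1: issue MUL r4<-Mul1 | r0:4,r1:7,r2:5,r3:9,r4:Mul1,r5:9
c2: issue ADD r3<-Add1 | r0:4,r1:7,r2:5,r3:Add1,r4:Mul1,r5:9
c3: issue MUL r5<-Mul2 | r0:4,r1:7,r2:5,r3:Add1,r4:Mul1,r5:Mul2
c4: stall | r0:4,r1:7,r2:5,r3:Add1,r4:Mul1,r5:Mul2
c5: CDB Mul1=63; issue MUL r1<-Mul1 | r0:4,r1:Mul1,r2:5,r3:Add1,r4:63,r5:Mul2
c6: issue ADD r2<-Add2 | r0:4,r1:Mul1,r2:Add2,r3:Add1,r4:63,r5:Mul2
c7: CDB Mul2=20; stall | r0:4,r1:Mul1,r2:Add2,r3:Add1,r4:63,r5:20
c8: CDB Add1=72; issue SUB r5<-Add1 | r0:4,r1:Mul1,r2:Add2,r3:72,r4:63,r5:Add1

STATUS = TAG Mul1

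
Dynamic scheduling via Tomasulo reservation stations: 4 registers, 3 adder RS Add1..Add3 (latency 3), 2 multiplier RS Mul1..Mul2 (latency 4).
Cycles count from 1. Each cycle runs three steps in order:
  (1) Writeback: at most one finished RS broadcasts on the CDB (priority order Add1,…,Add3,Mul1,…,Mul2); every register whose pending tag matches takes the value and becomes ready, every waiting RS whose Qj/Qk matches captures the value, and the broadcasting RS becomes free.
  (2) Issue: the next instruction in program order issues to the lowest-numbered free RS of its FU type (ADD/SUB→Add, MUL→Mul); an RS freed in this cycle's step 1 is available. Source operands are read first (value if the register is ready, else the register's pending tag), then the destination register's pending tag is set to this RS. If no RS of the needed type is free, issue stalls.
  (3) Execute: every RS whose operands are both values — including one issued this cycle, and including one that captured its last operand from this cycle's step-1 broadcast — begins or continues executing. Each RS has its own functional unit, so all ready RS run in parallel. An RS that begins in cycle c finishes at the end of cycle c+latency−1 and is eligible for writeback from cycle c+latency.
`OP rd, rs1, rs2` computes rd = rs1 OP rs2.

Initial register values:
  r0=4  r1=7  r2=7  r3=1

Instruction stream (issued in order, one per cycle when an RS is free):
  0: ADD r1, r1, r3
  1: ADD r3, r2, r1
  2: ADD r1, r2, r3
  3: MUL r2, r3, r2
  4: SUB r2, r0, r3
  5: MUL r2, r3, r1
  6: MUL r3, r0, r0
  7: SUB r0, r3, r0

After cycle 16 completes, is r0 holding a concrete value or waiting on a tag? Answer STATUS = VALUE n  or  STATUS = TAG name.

  c1: issue ADD r1<-Add1  regs: r0:4,r1:Add1,r2:7,r3:1
  c2: issue ADD r3<-Add2  regs: r0:4,r1:Add1,r2:7,r3:Add2
  c3: issue ADD r1<-Add3  regs: r0:4,r1:Add3,r2:7,r3:Add2
  c4: CDB Add1=8; issue MUL r2<-Mul1  regs: r0:4,r1:Add3,r2:Mul1,r3:Add2
  c5: issue SUB r2<-Add1  regs: r0:4,r1:Add3,r2:Add1,r3:Add2
  c6: issue MUL r2<-Mul2  regs: r0:4,r1:Add3,r2:Mul2,r3:Add2
  c7: CDB Add2=15; stall  regs: r0:4,r1:Add3,r2:Mul2,r3:15
  c8: stall  regs: r0:4,r1:Add3,r2:Mul2,r3:15
  c9: stall  regs: r0:4,r1:Add3,r2:Mul2,r3:15
  c10: CDB Add1=-11; stall  regs: r0:4,r1:Add3,r2:Mul2,r3:15
  c11: CDB Add3=22; stall  regs: r0:4,r1:22,r2:Mul2,r3:15
  c12: CDB Mul1=105; issue MUL r3<-Mul1  regs: r0:4,r1:22,r2:Mul2,r3:Mul1
  c13: issue SUB r0<-Add1  regs: r0:Add1,r1:22,r2:Mul2,r3:Mul1
  c14: -  regs: r0:Add1,r1:22,r2:Mul2,r3:Mul1
  c15: CDB Mul2=330  regs: r0:Add1,r1:22,r2:330,r3:Mul1
  c16: CDB Mul1=16  regs: r0:Add1,r1:22,r2:330,r3:16

STATUS = TAG Add1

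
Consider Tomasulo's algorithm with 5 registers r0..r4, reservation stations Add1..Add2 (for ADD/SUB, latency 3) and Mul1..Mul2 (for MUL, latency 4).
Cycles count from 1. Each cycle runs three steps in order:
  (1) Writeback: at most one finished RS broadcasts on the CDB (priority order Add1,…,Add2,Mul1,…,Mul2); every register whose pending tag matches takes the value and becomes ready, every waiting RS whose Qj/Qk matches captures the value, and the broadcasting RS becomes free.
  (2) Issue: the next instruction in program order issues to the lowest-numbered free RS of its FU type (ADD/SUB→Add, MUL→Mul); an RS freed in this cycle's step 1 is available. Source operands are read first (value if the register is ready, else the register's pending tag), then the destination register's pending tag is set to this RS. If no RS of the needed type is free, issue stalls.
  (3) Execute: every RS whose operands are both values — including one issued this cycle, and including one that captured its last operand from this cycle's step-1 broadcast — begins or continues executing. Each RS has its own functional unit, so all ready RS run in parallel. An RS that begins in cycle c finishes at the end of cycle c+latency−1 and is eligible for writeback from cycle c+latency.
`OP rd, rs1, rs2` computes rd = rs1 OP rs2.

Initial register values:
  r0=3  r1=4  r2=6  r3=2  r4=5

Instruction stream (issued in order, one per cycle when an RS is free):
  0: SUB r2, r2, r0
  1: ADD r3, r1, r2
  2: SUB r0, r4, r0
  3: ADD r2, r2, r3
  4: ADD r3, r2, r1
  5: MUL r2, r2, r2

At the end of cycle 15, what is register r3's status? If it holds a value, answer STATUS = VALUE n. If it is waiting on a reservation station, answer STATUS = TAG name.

STATUS = VALUE 14

  c1: issue SUB r2<-Add1  regs: r0:3,r1:4,r2:Add1,r3:2,r4:5
  c2: issue ADD r3<-Add2  regs: r0:3,r1:4,r2:Add1,r3:Add2,r4:5
  c3: stall  regs: r0:3,r1:4,r2:Add1,r3:Add2,r4:5
  c4: CDB Add1=3; issue SUB r0<-Add1  regs: r0:Add1,r1:4,r2:3,r3:Add2,r4:5
  c5: stall  regs: r0:Add1,r1:4,r2:3,r3:Add2,r4:5
  c6: stall  regs: r0:Add1,r1:4,r2:3,r3:Add2,r4:5
  c7: CDB Add1=2; issue ADD r2<-Add1  regs: r0:2,r1:4,r2:Add1,r3:Add2,r4:5
  c8: CDB Add2=7; issue ADD r3<-Add2  regs: r0:2,r1:4,r2:Add1,r3:Add2,r4:5
  c9: issue MUL r2<-Mul1  regs: r0:2,r1:4,r2:Mul1,r3:Add2,r4:5
  c10: -  regs: r0:2,r1:4,r2:Mul1,r3:Add2,r4:5
  c11: CDB Add1=10  regs: r0:2,r1:4,r2:Mul1,r3:Add2,r4:5
  c12: -  regs: r0:2,r1:4,r2:Mul1,r3:Add2,r4:5
  c13: -  regs: r0:2,r1:4,r2:Mul1,r3:Add2,r4:5
  c14: CDB Add2=14  regs: r0:2,r1:4,r2:Mul1,r3:14,r4:5
  c15: CDB Mul1=100  regs: r0:2,r1:4,r2:100,r3:14,r4:5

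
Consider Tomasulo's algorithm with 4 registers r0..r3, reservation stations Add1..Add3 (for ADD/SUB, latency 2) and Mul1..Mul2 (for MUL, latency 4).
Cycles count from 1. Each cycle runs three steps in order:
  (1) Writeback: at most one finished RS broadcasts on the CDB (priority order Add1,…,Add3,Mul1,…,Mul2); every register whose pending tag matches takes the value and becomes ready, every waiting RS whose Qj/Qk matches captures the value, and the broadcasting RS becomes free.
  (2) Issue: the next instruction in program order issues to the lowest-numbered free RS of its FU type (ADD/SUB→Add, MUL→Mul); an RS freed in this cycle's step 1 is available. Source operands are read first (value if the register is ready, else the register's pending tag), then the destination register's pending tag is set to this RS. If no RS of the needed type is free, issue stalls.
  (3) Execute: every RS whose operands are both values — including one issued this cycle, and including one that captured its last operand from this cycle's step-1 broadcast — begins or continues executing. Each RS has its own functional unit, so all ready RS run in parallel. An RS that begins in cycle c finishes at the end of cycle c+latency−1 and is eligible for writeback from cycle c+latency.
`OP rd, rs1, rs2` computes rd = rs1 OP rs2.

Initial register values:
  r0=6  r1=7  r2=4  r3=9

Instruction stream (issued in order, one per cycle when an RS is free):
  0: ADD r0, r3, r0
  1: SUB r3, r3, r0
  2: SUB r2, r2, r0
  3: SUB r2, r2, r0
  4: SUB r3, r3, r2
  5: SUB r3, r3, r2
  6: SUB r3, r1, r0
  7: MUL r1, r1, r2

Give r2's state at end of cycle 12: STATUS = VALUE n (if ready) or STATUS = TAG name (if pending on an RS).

STATUS = VALUE -26

  c1: issue ADD r0<-Add1  regs: r0:Add1,r1:7,r2:4,r3:9
  c2: issue SUB r3<-Add2  regs: r0:Add1,r1:7,r2:4,r3:Add2
  c3: CDB Add1=15; issue SUB r2<-Add1  regs: r0:15,r1:7,r2:Add1,r3:Add2
  c4: issue SUB r2<-Add3  regs: r0:15,r1:7,r2:Add3,r3:Add2
  c5: CDB Add1=-11; issue SUB r3<-Add1  regs: r0:15,r1:7,r2:Add3,r3:Add1
  c6: CDB Add2=-6; issue SUB r3<-Add2  regs: r0:15,r1:7,r2:Add3,r3:Add2
  c7: CDB Add3=-26; issue SUB r3<-Add3  regs: r0:15,r1:7,r2:-26,r3:Add3
  c8: issue MUL r1<-Mul1  regs: r0:15,r1:Mul1,r2:-26,r3:Add3
  c9: CDB Add1=20  regs: r0:15,r1:Mul1,r2:-26,r3:Add3
  c10: CDB Add3=-8  regs: r0:15,r1:Mul1,r2:-26,r3:-8
  c11: CDB Add2=46  regs: r0:15,r1:Mul1,r2:-26,r3:-8
  c12: CDB Mul1=-182  regs: r0:15,r1:-182,r2:-26,r3:-8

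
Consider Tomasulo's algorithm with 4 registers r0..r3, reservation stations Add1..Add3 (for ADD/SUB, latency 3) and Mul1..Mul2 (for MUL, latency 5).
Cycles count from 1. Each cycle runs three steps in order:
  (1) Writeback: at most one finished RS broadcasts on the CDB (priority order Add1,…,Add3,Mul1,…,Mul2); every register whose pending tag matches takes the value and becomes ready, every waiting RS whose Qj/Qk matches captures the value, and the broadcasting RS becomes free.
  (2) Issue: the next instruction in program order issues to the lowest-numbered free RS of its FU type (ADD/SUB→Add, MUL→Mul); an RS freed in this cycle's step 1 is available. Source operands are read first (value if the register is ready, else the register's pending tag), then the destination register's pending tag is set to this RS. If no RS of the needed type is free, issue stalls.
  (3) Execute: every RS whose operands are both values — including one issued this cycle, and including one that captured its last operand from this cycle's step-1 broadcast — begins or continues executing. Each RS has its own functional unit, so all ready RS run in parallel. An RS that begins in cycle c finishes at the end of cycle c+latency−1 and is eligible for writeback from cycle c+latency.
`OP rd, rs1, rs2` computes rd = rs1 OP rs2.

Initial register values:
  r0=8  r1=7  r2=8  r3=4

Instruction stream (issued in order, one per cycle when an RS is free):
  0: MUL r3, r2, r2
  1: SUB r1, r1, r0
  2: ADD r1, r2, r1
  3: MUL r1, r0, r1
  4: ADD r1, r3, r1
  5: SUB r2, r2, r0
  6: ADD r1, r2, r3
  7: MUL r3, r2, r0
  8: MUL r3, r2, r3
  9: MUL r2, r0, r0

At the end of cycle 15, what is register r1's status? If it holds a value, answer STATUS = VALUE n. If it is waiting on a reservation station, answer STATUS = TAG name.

  c1: issue MUL r3<-Mul1  regs: r0:8,r1:7,r2:8,r3:Mul1
  c2: issue SUB r1<-Add1  regs: r0:8,r1:Add1,r2:8,r3:Mul1
  c3: issue ADD r1<-Add2  regs: r0:8,r1:Add2,r2:8,r3:Mul1
  c4: issue MUL r1<-Mul2  regs: r0:8,r1:Mul2,r2:8,r3:Mul1
  c5: CDB Add1=-1; issue ADD r1<-Add1  regs: r0:8,r1:Add1,r2:8,r3:Mul1
  c6: CDB Mul1=64; issue SUB r2<-Add3  regs: r0:8,r1:Add1,r2:Add3,r3:64
  c7: stall  regs: r0:8,r1:Add1,r2:Add3,r3:64
  c8: CDB Add2=7; issue ADD r1<-Add2  regs: r0:8,r1:Add2,r2:Add3,r3:64
  c9: CDB Add3=0; issue MUL r3<-Mul1  regs: r0:8,r1:Add2,r2:0,r3:Mul1
  c10: stall  regs: r0:8,r1:Add2,r2:0,r3:Mul1
  c11: stall  regs: r0:8,r1:Add2,r2:0,r3:Mul1
  c12: CDB Add2=64; stall  regs: r0:8,r1:64,r2:0,r3:Mul1
  c13: CDB Mul2=56; issue MUL r3<-Mul2  regs: r0:8,r1:64,r2:0,r3:Mul2
  c14: CDB Mul1=0; issue MUL r2<-Mul1  regs: r0:8,r1:64,r2:Mul1,r3:Mul2
  c15: -  regs: r0:8,r1:64,r2:Mul1,r3:Mul2

STATUS = VALUE 64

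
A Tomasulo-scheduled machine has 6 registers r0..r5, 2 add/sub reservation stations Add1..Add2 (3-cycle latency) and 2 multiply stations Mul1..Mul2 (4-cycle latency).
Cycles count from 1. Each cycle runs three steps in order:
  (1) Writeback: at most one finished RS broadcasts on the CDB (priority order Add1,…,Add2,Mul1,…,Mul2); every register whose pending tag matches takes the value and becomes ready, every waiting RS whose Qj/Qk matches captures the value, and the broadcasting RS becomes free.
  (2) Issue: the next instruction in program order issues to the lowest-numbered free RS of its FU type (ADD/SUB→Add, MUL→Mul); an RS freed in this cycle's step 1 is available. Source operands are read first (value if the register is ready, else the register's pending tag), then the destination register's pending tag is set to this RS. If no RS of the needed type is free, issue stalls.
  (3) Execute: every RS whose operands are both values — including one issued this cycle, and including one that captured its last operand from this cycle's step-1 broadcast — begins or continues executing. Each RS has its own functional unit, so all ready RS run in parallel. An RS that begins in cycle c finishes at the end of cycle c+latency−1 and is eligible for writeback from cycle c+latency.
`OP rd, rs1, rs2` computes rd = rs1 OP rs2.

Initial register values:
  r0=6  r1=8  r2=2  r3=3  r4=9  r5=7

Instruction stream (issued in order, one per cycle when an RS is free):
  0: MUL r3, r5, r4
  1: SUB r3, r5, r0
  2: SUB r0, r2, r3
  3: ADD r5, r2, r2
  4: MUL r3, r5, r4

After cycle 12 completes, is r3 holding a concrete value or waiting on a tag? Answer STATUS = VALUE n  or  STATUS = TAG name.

c1: issue MUL r3<-Mul1 | r0:6,r1:8,r2:2,r3:Mul1,r4:9,r5:7
c2: issue SUB r3<-Add1 | r0:6,r1:8,r2:2,r3:Add1,r4:9,r5:7
c3: issue SUB r0<-Add2 | r0:Add2,r1:8,r2:2,r3:Add1,r4:9,r5:7
c4: stall | r0:Add2,r1:8,r2:2,r3:Add1,r4:9,r5:7
c5: CDB Add1=1; issue ADD r5<-Add1 | r0:Add2,r1:8,r2:2,r3:1,r4:9,r5:Add1
c6: CDB Mul1=63; issue MUL r3<-Mul1 | r0:Add2,r1:8,r2:2,r3:Mul1,r4:9,r5:Add1
c7: - | r0:Add2,r1:8,r2:2,r3:Mul1,r4:9,r5:Add1
c8: CDB Add1=4 | r0:Add2,r1:8,r2:2,r3:Mul1,r4:9,r5:4
c9: CDB Add2=1 | r0:1,r1:8,r2:2,r3:Mul1,r4:9,r5:4
c10: - | r0:1,r1:8,r2:2,r3:Mul1,r4:9,r5:4
c11: - | r0:1,r1:8,r2:2,r3:Mul1,r4:9,r5:4
c12: CDB Mul1=36 | r0:1,r1:8,r2:2,r3:36,r4:9,r5:4

STATUS = VALUE 36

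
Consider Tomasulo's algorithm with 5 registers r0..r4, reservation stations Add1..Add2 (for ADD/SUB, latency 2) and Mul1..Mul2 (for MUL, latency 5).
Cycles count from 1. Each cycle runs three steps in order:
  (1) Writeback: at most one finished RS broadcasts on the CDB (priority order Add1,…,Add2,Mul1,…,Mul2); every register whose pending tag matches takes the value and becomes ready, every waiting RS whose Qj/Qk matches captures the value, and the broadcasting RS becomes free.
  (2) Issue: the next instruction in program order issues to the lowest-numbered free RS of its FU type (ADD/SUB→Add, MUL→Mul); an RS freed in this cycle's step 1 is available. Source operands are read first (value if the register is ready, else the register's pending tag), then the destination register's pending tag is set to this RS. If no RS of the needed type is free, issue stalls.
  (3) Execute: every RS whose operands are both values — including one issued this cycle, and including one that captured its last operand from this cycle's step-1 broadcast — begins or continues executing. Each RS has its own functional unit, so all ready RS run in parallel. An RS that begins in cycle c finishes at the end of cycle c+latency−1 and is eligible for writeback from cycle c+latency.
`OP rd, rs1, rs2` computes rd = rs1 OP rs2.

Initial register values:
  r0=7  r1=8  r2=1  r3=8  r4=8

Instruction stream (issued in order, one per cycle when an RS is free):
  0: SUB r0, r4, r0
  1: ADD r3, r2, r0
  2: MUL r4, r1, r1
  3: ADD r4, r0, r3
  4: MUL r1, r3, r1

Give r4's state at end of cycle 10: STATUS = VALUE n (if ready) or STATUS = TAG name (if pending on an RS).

STATUS = VALUE 3

  c1: issue SUB r0<-Add1  regs: r0:Add1,r1:8,r2:1,r3:8,r4:8
  c2: issue ADD r3<-Add2  regs: r0:Add1,r1:8,r2:1,r3:Add2,r4:8
  c3: CDB Add1=1; issue MUL r4<-Mul1  regs: r0:1,r1:8,r2:1,r3:Add2,r4:Mul1
  c4: issue ADD r4<-Add1  regs: r0:1,r1:8,r2:1,r3:Add2,r4:Add1
  c5: CDB Add2=2; issue MUL r1<-Mul2  regs: r0:1,r1:Mul2,r2:1,r3:2,r4:Add1
  c6: -  regs: r0:1,r1:Mul2,r2:1,r3:2,r4:Add1
  c7: CDB Add1=3  regs: r0:1,r1:Mul2,r2:1,r3:2,r4:3
  c8: CDB Mul1=64  regs: r0:1,r1:Mul2,r2:1,r3:2,r4:3
  c9: -  regs: r0:1,r1:Mul2,r2:1,r3:2,r4:3
  c10: CDB Mul2=16  regs: r0:1,r1:16,r2:1,r3:2,r4:3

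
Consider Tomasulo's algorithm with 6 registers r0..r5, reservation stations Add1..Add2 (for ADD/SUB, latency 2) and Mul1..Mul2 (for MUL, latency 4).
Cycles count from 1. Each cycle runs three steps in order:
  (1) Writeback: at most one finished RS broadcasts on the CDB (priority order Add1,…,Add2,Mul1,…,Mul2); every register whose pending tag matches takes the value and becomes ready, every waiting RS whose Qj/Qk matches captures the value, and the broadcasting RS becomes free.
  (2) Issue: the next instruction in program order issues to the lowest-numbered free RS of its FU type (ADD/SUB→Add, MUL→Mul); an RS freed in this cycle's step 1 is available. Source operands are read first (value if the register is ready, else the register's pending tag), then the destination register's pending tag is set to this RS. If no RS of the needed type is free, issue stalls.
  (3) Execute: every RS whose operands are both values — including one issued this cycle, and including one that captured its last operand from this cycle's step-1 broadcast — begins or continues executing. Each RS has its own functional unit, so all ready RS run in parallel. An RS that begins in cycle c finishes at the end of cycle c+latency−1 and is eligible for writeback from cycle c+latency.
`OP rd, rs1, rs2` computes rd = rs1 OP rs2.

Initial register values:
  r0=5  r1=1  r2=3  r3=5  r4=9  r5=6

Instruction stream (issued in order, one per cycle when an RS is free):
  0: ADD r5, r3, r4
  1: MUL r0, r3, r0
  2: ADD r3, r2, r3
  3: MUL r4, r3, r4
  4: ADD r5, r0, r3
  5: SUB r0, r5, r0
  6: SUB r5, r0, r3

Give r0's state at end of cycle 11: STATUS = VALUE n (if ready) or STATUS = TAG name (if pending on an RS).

c1: issue ADD r5<-Add1 | r0:5,r1:1,r2:3,r3:5,r4:9,r5:Add1
c2: issue MUL r0<-Mul1 | r0:Mul1,r1:1,r2:3,r3:5,r4:9,r5:Add1
c3: CDB Add1=14; issue ADD r3<-Add1 | r0:Mul1,r1:1,r2:3,r3:Add1,r4:9,r5:14
c4: issue MUL r4<-Mul2 | r0:Mul1,r1:1,r2:3,r3:Add1,r4:Mul2,r5:14
c5: CDB Add1=8; issue ADD r5<-Add1 | r0:Mul1,r1:1,r2:3,r3:8,r4:Mul2,r5:Add1
c6: CDB Mul1=25; issue SUB r0<-Add2 | r0:Add2,r1:1,r2:3,r3:8,r4:Mul2,r5:Add1
c7: stall | r0:Add2,r1:1,r2:3,r3:8,r4:Mul2,r5:Add1
c8: CDB Add1=33; issue SUB r5<-Add1 | r0:Add2,r1:1,r2:3,r3:8,r4:Mul2,r5:Add1
c9: CDB Mul2=72 | r0:Add2,r1:1,r2:3,r3:8,r4:72,r5:Add1
c10: CDB Add2=8 | r0:8,r1:1,r2:3,r3:8,r4:72,r5:Add1
c11: - | r0:8,r1:1,r2:3,r3:8,r4:72,r5:Add1

STATUS = VALUE 8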